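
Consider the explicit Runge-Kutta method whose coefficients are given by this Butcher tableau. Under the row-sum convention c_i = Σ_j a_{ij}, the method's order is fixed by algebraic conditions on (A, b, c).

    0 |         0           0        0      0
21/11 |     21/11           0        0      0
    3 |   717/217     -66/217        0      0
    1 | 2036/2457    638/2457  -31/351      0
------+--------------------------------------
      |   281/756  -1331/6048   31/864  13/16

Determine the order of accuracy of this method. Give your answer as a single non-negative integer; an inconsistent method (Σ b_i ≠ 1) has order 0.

b = (281/756, -1331/6048, 31/864, 13/16)
c = (0, 21/11, 3, 1)
Ac = (0, 0, -18/31, 3/13)
Σ b_i: 281/756·1 + (-1331/6048)·1 + 31/864·1 + 13/16·1 = 1 ✓
b·c: (-1331/6048)·21/11 + 31/864·3 + 13/16·1 = 1/2 ✓
b·c²: (-1331/6048)·441/121 + 31/864·9 + 13/16·1 = 1/3 ✓
b·Ac: 31/864·(-18/31) + 13/16·3/13 = 1/6 ✓
b·c³: (-1331/6048)·9261/1331 + 31/864·27 + 13/16·1 = 1/4 ✓
b·(c∘Ac): 31/864·(-54/31) + 13/16·3/13 = 1/8 ✓
b·Ac²: 31/864·(-378/341) + 13/16·5/33 = 1/12 ✓
b·A²c: 13/16·2/39 = 1/24 ✓; 4 stages ⇒ order 4.

4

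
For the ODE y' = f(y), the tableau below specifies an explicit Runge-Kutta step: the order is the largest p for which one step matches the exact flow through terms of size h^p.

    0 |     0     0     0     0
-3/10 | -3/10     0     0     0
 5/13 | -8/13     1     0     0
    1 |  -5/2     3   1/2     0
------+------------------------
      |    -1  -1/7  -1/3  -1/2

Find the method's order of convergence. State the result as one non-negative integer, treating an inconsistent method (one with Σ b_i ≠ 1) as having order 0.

0

b = (-1, -1/7, -1/3, -1/2)
c = (0, -3/10, 5/13, 1)
Ac = (0, 0, -3/10, -46/65)
Σ b_i: (-1)·1 + (-1/7)·1 + (-1/3)·1 + (-1/2)·1 = -83/42 ≠ 1 ⇒ order 0.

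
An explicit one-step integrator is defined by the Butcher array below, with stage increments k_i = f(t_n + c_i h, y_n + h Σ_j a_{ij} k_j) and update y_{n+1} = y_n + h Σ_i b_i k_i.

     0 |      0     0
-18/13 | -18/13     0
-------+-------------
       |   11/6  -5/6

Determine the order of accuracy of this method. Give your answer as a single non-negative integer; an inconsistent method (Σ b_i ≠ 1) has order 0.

1

b = (11/6, -5/6)
c = (0, -18/13)
Σ b_i: 11/6·1 + (-5/6)·1 = 1 ✓
b·c: (-5/6)·(-18/13) = 15/13 ≠ 1/2 ⇒ order 1.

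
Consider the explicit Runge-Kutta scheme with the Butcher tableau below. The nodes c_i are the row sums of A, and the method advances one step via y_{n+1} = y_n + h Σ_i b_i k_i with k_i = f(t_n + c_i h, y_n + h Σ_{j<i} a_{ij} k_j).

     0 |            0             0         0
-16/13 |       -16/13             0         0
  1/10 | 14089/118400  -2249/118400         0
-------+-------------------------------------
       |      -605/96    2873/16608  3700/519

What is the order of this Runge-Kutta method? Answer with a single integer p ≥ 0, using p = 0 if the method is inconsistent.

3

b = (-605/96, 2873/16608, 3700/519)
c = (0, -16/13, 1/10)
Ac = (0, 0, 173/7400)
Σ b_i: (-605/96)·1 + 2873/16608·1 + 3700/519·1 = 1 ✓
b·c: 2873/16608·(-16/13) + 3700/519·1/10 = 1/2 ✓
b·c²: 2873/16608·256/169 + 3700/519·1/100 = 1/3 ✓
b·Ac: 3700/519·173/7400 = 1/6 ✓; 3 stages ⇒ order 3.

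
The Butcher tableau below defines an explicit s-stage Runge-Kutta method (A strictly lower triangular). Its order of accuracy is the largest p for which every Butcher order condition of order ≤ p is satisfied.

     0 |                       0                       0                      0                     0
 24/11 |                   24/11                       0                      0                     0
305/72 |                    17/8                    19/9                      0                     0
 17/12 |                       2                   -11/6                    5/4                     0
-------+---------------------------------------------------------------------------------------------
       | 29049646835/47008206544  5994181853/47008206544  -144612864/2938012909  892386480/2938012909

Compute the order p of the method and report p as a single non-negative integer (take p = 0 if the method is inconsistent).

b = (29049646835/47008206544, 5994181853/47008206544, -144612864/2938012909, 892386480/2938012909)
c = (0, 24/11, 305/72, 17/12)
Ac = (0, 0, 152/33, 373/288)
Σ b_i: 29049646835/47008206544·1 + 5994181853/47008206544·1 + (-144612864/2938012909)·1 + 892386480/2938012909·1 = 1 ✓
b·c: 5994181853/47008206544·24/11 + (-144612864/2938012909)·305/72 + 892386480/2938012909·17/12 = 1/2 ✓
b·c²: 5994181853/47008206544·576/121 + (-144612864/2938012909)·93025/5184 + 892386480/2938012909·289/144 = 1/3 ✓
b·Ac: (-144612864/2938012909)·152/33 + 892386480/2938012909·373/288 = 1/6 ✓
b·c³: 5994181853/47008206544·13824/1331 + (-144612864/2938012909)·28372625/373248 + 892386480/2938012909·4913/1728 = -602523127291/387817703988 ≠ 1/4 ⇒ order 3.
b·(c∘Ac): (-144612864/2938012909)·5795/297 + 892386480/2938012909·6341/3456 = -85271190595/211536929448 ≠ 1/8
b·Ac²: (-144612864/2938012909)·1216/121 + 892386480/2938012909·3125719/228096 = 51205365984127/13961437343568 ≠ 1/12
b·A²c: 892386480/2938012909·190/33 = 56517810400/32318141999 ≠ 1/24

3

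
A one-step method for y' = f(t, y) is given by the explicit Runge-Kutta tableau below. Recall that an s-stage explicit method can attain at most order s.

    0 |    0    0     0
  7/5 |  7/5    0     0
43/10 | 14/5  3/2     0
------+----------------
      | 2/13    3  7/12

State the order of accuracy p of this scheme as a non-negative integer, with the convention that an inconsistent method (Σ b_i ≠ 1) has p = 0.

0

b = (2/13, 3, 7/12)
c = (0, 7/5, 43/10)
Ac = (0, 0, 21/10)
Σ b_i: 2/13·1 + 3·1 + 7/12·1 = 583/156 ≠ 1 ⇒ order 0.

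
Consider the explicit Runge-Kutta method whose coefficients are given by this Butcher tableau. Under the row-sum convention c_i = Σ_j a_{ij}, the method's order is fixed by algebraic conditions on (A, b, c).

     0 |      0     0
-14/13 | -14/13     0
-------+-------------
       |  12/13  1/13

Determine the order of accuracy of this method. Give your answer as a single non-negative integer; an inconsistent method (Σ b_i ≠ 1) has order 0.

b = (12/13, 1/13)
c = (0, -14/13)
Σ b_i: 12/13·1 + 1/13·1 = 1 ✓
b·c: 1/13·(-14/13) = -14/169 ≠ 1/2 ⇒ order 1.

1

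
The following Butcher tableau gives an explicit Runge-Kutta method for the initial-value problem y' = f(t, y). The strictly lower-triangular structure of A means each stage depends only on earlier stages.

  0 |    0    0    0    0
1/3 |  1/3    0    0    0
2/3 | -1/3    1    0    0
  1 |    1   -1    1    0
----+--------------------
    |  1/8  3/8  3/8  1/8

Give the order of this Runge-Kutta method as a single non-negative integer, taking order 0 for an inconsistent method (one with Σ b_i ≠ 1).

4

b = (1/8, 3/8, 3/8, 1/8)
c = (0, 1/3, 2/3, 1)
Ac = (0, 0, 1/3, 1/3)
Σ b_i: 1/8·1 + 3/8·1 + 3/8·1 + 1/8·1 = 1 ✓
b·c: 3/8·1/3 + 3/8·2/3 + 1/8·1 = 1/2 ✓
b·c²: 3/8·1/9 + 3/8·4/9 + 1/8·1 = 1/3 ✓
b·Ac: 3/8·1/3 + 1/8·1/3 = 1/6 ✓
b·c³: 3/8·1/27 + 3/8·8/27 + 1/8·1 = 1/4 ✓
b·(c∘Ac): 3/8·2/9 + 1/8·1/3 = 1/8 ✓
b·Ac²: 3/8·1/9 + 1/8·1/3 = 1/12 ✓
b·A²c: 1/8·1/3 = 1/24 ✓; 4 stages ⇒ order 4.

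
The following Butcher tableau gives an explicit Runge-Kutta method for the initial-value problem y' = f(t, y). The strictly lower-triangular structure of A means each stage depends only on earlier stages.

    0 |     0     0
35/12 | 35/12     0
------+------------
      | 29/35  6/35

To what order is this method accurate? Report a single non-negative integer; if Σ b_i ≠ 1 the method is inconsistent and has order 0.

2

b = (29/35, 6/35)
c = (0, 35/12)
Σ b_i: 29/35·1 + 6/35·1 = 1 ✓
b·c: 6/35·35/12 = 1/2 ✓; 2 stages ⇒ order 2.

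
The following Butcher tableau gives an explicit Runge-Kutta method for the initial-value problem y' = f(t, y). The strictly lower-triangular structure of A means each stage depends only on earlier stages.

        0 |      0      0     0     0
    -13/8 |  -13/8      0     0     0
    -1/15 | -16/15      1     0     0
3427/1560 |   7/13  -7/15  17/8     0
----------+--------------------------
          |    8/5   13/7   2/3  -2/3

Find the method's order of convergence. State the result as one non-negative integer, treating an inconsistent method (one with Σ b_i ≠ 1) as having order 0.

0

b = (8/5, 13/7, 2/3, -2/3)
c = (0, -13/8, -1/15, 3427/1560)
Ac = (0, 0, -13/8, 37/60)
Σ b_i: 8/5·1 + 13/7·1 + 2/3·1 + (-2/3)·1 = 121/35 ≠ 1 ⇒ order 0.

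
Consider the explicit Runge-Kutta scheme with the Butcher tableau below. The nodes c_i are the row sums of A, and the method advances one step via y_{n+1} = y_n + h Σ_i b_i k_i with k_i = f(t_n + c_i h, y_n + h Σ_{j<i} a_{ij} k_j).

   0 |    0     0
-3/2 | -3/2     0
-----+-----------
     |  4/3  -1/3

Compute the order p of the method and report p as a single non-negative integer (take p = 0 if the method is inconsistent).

b = (4/3, -1/3)
c = (0, -3/2)
Σ b_i: 4/3·1 + (-1/3)·1 = 1 ✓
b·c: (-1/3)·(-3/2) = 1/2 ✓; 2 stages ⇒ order 2.

2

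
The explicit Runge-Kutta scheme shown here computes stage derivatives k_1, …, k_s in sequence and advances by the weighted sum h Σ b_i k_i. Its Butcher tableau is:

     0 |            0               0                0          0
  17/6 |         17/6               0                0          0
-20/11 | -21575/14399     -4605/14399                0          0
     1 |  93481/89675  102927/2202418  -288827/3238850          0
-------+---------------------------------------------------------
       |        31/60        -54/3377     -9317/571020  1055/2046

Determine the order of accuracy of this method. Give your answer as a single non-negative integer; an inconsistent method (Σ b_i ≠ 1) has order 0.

4

b = (31/60, -54/3377, -9317/571020, 1055/2046)
c = (0, 17/6, -20/11, 1)
Ac = (0, 0, -1535/1694, 1243/4220)
Σ b_i: 31/60·1 + (-54/3377)·1 + (-9317/571020)·1 + 1055/2046·1 = 1 ✓
b·c: (-54/3377)·17/6 + (-9317/571020)·(-20/11) + 1055/2046·1 = 1/2 ✓
b·c²: (-54/3377)·289/36 + (-9317/571020)·400/121 + 1055/2046·1 = 1/3 ✓
b·Ac: (-9317/571020)·(-1535/1694) + 1055/2046·1243/4220 = 1/6 ✓
b·c³: (-54/3377)·4913/216 + (-9317/571020)·(-8000/1331) + 1055/2046·1 = 1/4 ✓
b·(c∘Ac): (-9317/571020)·15350/9317 + 1055/2046·1243/4220 = 1/8 ✓
b·Ac²: (-9317/571020)·(-26095/10164) + 1055/2046·407/5064 = 1/12 ✓
b·A²c: 1055/2046·341/4220 = 1/24 ✓; 4 stages ⇒ order 4.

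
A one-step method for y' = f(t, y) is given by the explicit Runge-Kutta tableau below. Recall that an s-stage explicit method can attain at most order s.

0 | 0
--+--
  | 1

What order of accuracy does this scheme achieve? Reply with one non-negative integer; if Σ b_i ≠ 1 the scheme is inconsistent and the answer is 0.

b = (1)
c = (0)
Σ b_i: 1·1 = 1 ✓; 1 stage ⇒ order 1.

1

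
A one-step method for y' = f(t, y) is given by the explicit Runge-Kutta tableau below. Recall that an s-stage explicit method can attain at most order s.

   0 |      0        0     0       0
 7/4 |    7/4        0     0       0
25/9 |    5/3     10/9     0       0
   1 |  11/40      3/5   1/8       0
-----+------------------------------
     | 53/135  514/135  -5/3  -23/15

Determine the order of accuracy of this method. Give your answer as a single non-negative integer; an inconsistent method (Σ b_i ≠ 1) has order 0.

b = (53/135, 514/135, -5/3, -23/15)
c = (0, 7/4, 25/9, 1)
Ac = (0, 0, 35/18, 503/360)
Σ b_i: 53/135·1 + 514/135·1 + (-5/3)·1 + (-23/15)·1 = 1 ✓
b·c: 514/135·7/4 + (-5/3)·25/9 + (-23/15)·1 = 1/2 ✓
b·c²: 514/135·49/16 + (-5/3)·625/81 + (-23/15)·1 = -26567/9720 ≠ 1/3 ⇒ order 2.
b·Ac: (-5/3)·35/18 + (-23/15)·503/360 = -29069/5400 ≠ 1/6

2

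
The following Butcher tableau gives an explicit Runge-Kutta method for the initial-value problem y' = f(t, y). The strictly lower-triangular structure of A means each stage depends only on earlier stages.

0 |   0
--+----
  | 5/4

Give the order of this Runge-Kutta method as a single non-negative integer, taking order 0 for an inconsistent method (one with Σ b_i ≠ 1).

0

b = (5/4)
c = (0)
Σ b_i: 5/4·1 = 5/4 ≠ 1 ⇒ order 0.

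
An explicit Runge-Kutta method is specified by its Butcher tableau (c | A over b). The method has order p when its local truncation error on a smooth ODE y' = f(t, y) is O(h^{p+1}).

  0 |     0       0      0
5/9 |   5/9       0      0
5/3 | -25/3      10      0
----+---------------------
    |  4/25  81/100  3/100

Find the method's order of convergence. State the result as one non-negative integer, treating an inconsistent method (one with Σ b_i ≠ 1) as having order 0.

b = (4/25, 81/100, 3/100)
c = (0, 5/9, 5/3)
Ac = (0, 0, 50/9)
Σ b_i: 4/25·1 + 81/100·1 + 3/100·1 = 1 ✓
b·c: 81/100·5/9 + 3/100·5/3 = 1/2 ✓
b·c²: 81/100·25/81 + 3/100·25/9 = 1/3 ✓
b·Ac: 3/100·50/9 = 1/6 ✓; 3 stages ⇒ order 3.

3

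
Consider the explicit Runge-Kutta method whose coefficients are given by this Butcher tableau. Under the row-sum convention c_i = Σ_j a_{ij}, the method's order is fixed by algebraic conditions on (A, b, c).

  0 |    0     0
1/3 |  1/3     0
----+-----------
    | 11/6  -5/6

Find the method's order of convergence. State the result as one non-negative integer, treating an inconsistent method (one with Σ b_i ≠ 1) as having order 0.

b = (11/6, -5/6)
c = (0, 1/3)
Σ b_i: 11/6·1 + (-5/6)·1 = 1 ✓
b·c: (-5/6)·1/3 = -5/18 ≠ 1/2 ⇒ order 1.

1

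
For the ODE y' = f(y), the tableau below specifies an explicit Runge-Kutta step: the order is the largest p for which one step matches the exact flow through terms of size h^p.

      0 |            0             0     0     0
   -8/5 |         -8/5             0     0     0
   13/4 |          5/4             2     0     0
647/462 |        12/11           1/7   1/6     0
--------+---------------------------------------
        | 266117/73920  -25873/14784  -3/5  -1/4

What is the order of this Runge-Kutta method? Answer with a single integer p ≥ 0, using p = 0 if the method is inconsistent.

2

b = (266117/73920, -25873/14784, -3/5, -1/4)
c = (0, -8/5, 13/4, 647/462)
Ac = (0, 0, -16/5, 263/840)
Σ b_i: 266117/73920·1 + (-25873/14784)·1 + (-3/5)·1 + (-1/4)·1 = 1 ✓
b·c: (-25873/14784)·(-8/5) + (-3/5)·13/4 + (-1/4)·647/462 = 1/2 ✓
b·c²: (-25873/14784)·64/25 + (-3/5)·169/16 + (-1/4)·418609/213444 = -15085123/1334025 ≠ 1/3 ⇒ order 2.
b·Ac: (-3/5)·(-16/5) + (-1/4)·263/840 = 30941/16800 ≠ 1/6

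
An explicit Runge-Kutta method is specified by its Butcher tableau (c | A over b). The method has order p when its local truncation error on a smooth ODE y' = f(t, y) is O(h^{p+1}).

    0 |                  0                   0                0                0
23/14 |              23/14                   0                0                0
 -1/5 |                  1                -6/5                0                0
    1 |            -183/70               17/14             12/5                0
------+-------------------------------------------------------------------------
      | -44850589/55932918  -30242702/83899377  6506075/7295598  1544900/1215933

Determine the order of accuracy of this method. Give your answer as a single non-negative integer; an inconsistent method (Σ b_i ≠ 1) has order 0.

b = (-44850589/55932918, -30242702/83899377, 6506075/7295598, 1544900/1215933)
c = (0, 23/14, -1/5, 1)
Ac = (0, 0, -69/35, 7423/4900)
Σ b_i: (-44850589/55932918)·1 + (-30242702/83899377)·1 + 6506075/7295598·1 + 1544900/1215933·1 = 1 ✓
b·c: (-30242702/83899377)·23/14 + 6506075/7295598·(-1/5) + 1544900/1215933·1 = 1/2 ✓
b·c²: (-30242702/83899377)·529/196 + 6506075/7295598·1/25 + 1544900/1215933·1 = 1/3 ✓
b·Ac: 6506075/7295598·(-69/35) + 1544900/1215933·7423/4900 = 1/6 ✓
b·c³: (-30242702/83899377)·12167/2744 + 6506075/7295598·(-1/125) + 1544900/1215933·1 = -57009919/170230620 ≠ 1/4 ⇒ order 3.
b·(c∘Ac): 6506075/7295598·69/175 + 1544900/1215933·7423/4900 = 38750711/17023062 ≠ 1/8
b·Ac²: 6506075/7295598·(-1587/490) + 1544900/1215933·1157053/343000 = 237931181/170230620 ≠ 1/12
b·A²c: 1544900/1215933·(-828/175) = -2436528/405311 ≠ 1/24

3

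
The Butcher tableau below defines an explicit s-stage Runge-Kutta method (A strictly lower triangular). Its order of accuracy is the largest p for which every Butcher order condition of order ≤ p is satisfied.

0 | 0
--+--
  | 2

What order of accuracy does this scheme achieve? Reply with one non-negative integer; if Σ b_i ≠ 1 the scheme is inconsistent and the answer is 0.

0

b = (2)
c = (0)
Σ b_i: 2·1 = 2 ≠ 1 ⇒ order 0.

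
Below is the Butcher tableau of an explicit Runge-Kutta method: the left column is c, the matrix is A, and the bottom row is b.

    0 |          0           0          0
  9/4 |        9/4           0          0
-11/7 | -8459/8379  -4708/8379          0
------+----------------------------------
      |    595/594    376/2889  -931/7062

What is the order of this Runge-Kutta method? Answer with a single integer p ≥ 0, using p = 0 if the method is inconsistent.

b = (595/594, 376/2889, -931/7062)
c = (0, 9/4, -11/7)
Ac = (0, 0, -1177/931)
Σ b_i: 595/594·1 + 376/2889·1 + (-931/7062)·1 = 1 ✓
b·c: 376/2889·9/4 + (-931/7062)·(-11/7) = 1/2 ✓
b·c²: 376/2889·81/16 + (-931/7062)·121/49 = 1/3 ✓
b·Ac: (-931/7062)·(-1177/931) = 1/6 ✓; 3 stages ⇒ order 3.

3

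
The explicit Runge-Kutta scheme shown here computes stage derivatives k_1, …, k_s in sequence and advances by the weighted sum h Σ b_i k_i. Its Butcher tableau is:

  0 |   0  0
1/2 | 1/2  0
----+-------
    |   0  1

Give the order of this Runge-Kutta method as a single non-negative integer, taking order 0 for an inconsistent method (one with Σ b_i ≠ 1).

2

b = (0, 1)
c = (0, 1/2)
Σ b_i: 1·1 = 1 ✓
b·c: 1·1/2 = 1/2 ✓; 2 stages ⇒ order 2.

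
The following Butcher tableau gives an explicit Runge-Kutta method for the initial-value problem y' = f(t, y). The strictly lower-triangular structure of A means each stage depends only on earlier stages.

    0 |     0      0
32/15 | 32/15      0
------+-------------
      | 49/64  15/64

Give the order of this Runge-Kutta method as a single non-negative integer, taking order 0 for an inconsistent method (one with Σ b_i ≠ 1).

b = (49/64, 15/64)
c = (0, 32/15)
Σ b_i: 49/64·1 + 15/64·1 = 1 ✓
b·c: 15/64·32/15 = 1/2 ✓; 2 stages ⇒ order 2.

2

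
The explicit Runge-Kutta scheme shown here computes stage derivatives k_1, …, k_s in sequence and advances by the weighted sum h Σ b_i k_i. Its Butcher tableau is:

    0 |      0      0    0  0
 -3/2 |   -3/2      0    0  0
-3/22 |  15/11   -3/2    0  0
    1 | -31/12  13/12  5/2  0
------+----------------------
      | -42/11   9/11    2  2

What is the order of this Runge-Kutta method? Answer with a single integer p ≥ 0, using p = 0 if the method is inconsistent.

2

b = (-42/11, 9/11, 2, 2)
c = (0, -3/2, -3/22, 1)
Ac = (0, 0, 9/4, -173/88)
Σ b_i: (-42/11)·1 + 9/11·1 + 2·1 + 2·1 = 1 ✓
b·c: 9/11·(-3/2) + 2·(-3/22) + 2·1 = 1/2 ✓
b·c²: 9/11·9/4 + 2·9/484 + 2·1 = 1877/484 ≠ 1/3 ⇒ order 2.
b·Ac: 2·9/4 + 2·(-173/88) = 25/44 ≠ 1/6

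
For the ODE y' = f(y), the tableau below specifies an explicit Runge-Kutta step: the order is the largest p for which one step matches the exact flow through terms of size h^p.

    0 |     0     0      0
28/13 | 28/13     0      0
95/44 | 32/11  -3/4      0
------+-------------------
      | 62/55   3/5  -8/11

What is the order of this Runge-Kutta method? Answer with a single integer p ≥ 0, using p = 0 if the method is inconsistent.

1

b = (62/55, 3/5, -8/11)
c = (0, 28/13, 95/44)
Ac = (0, 0, -21/13)
Σ b_i: 62/55·1 + 3/5·1 + (-8/11)·1 = 1 ✓
b·c: 3/5·28/13 + (-8/11)·95/44 = -2186/7865 ≠ 1/2 ⇒ order 1.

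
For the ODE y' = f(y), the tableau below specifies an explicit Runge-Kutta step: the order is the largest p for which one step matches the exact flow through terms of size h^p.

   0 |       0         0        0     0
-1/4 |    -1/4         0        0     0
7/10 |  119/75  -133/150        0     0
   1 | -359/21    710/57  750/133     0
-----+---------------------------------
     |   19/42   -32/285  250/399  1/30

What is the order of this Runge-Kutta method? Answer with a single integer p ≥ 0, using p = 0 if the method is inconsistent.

4

b = (19/42, -32/285, 250/399, 1/30)
c = (0, -1/4, 7/10, 1)
Ac = (0, 0, 133/600, 5/6)
Σ b_i: 19/42·1 + (-32/285)·1 + 250/399·1 + 1/30·1 = 1 ✓
b·c: (-32/285)·(-1/4) + 250/399·7/10 + 1/30·1 = 1/2 ✓
b·c²: (-32/285)·1/16 + 250/399·49/100 + 1/30·1 = 1/3 ✓
b·Ac: 250/399·133/600 + 1/30·5/6 = 1/6 ✓
b·c³: (-32/285)·(-1/64) + 250/399·343/1000 + 1/30·1 = 1/4 ✓
b·(c∘Ac): 250/399·931/6000 + 1/30·5/6 = 1/8 ✓
b·Ac²: 250/399·(-133/2400) + 1/30·85/24 = 1/12 ✓
b·A²c: 1/30·5/4 = 1/24 ✓; 4 stages ⇒ order 4.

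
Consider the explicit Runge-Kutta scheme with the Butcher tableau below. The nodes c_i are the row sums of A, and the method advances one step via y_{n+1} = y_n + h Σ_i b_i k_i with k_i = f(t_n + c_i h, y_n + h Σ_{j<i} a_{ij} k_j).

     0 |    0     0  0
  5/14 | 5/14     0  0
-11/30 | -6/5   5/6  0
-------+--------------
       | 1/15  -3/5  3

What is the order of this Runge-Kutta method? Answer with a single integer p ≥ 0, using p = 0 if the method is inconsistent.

b = (1/15, -3/5, 3)
c = (0, 5/14, -11/30)
Ac = (0, 0, 25/84)
Σ b_i: 1/15·1 + (-3/5)·1 + 3·1 = 37/15 ≠ 1 ⇒ order 0.

0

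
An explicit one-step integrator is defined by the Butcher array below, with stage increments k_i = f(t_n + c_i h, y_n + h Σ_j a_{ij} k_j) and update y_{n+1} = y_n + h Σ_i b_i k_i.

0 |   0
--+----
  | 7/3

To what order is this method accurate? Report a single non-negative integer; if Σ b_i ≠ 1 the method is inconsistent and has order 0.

0

b = (7/3)
c = (0)
Σ b_i: 7/3·1 = 7/3 ≠ 1 ⇒ order 0.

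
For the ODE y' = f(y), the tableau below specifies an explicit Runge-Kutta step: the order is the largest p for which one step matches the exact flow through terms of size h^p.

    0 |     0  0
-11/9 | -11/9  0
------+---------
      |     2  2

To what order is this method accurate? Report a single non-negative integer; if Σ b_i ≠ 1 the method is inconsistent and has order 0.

b = (2, 2)
c = (0, -11/9)
Σ b_i: 2·1 + 2·1 = 4 ≠ 1 ⇒ order 0.

0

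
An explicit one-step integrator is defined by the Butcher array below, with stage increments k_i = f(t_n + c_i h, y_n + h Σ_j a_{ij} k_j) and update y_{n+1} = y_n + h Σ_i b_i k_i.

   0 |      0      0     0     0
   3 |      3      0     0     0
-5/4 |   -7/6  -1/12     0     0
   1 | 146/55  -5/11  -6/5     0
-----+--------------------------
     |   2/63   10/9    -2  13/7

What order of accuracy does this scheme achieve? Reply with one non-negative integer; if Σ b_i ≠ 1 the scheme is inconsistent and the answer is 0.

1

b = (2/63, 10/9, -2, 13/7)
c = (0, 3, -5/4, 1)
Ac = (0, 0, -1/4, 3/22)
Σ b_i: 2/63·1 + 10/9·1 + (-2)·1 + 13/7·1 = 1 ✓
b·c: 10/9·3 + (-2)·(-5/4) + 13/7·1 = 323/42 ≠ 1/2 ⇒ order 1.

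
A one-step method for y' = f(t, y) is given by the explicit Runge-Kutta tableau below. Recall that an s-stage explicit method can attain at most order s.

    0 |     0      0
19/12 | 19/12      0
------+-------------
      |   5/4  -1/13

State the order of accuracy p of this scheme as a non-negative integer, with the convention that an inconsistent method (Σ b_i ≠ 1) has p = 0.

b = (5/4, -1/13)
c = (0, 19/12)
Σ b_i: 5/4·1 + (-1/13)·1 = 61/52 ≠ 1 ⇒ order 0.

0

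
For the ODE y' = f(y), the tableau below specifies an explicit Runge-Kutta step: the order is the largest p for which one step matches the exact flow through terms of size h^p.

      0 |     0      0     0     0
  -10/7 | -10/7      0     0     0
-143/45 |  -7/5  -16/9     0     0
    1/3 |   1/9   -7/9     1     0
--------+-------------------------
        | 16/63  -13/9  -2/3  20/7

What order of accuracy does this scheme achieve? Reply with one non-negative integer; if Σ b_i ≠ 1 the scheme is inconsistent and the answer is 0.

1

b = (16/63, -13/9, -2/3, 20/7)
c = (0, -10/7, -143/45, 1/3)
Ac = (0, 0, 160/63, -31/15)
Σ b_i: 16/63·1 + (-13/9)·1 + (-2/3)·1 + 20/7·1 = 1 ✓
b·c: (-13/9)·(-10/7) + (-2/3)·(-143/45) + 20/7·1/3 = 4852/945 ≠ 1/2 ⇒ order 1.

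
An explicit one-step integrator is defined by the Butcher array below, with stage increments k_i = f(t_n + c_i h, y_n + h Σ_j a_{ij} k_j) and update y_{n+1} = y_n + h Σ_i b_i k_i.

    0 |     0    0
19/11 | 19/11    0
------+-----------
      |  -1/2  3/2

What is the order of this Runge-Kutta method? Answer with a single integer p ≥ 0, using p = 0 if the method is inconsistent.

1

b = (-1/2, 3/2)
c = (0, 19/11)
Σ b_i: (-1/2)·1 + 3/2·1 = 1 ✓
b·c: 3/2·19/11 = 57/22 ≠ 1/2 ⇒ order 1.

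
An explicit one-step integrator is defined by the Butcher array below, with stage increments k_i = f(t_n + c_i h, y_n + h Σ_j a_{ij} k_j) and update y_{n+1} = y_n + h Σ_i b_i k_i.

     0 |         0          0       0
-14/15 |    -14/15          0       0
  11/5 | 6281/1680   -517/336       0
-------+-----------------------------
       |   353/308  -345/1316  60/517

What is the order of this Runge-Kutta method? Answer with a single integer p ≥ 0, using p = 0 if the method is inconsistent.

3

b = (353/308, -345/1316, 60/517)
c = (0, -14/15, 11/5)
Ac = (0, 0, 517/360)
Σ b_i: 353/308·1 + (-345/1316)·1 + 60/517·1 = 1 ✓
b·c: (-345/1316)·(-14/15) + 60/517·11/5 = 1/2 ✓
b·c²: (-345/1316)·196/225 + 60/517·121/25 = 1/3 ✓
b·Ac: 60/517·517/360 = 1/6 ✓; 3 stages ⇒ order 3.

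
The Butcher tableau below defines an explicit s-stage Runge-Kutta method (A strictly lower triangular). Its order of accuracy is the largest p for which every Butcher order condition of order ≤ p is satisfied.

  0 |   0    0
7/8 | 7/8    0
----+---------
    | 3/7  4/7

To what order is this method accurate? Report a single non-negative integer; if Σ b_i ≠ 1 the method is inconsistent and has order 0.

2

b = (3/7, 4/7)
c = (0, 7/8)
Σ b_i: 3/7·1 + 4/7·1 = 1 ✓
b·c: 4/7·7/8 = 1/2 ✓; 2 stages ⇒ order 2.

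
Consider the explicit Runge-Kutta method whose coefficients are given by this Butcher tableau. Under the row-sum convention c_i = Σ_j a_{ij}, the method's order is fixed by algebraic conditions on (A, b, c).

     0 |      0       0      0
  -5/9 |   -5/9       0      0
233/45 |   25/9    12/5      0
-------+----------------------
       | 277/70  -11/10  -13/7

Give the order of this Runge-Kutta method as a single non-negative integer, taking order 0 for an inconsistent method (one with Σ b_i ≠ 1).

1

b = (277/70, -11/10, -13/7)
c = (0, -5/9, 233/45)
Ac = (0, 0, -4/3)
Σ b_i: 277/70·1 + (-11/10)·1 + (-13/7)·1 = 1 ✓
b·c: (-11/10)·(-5/9) + (-13/7)·233/45 = -1891/210 ≠ 1/2 ⇒ order 1.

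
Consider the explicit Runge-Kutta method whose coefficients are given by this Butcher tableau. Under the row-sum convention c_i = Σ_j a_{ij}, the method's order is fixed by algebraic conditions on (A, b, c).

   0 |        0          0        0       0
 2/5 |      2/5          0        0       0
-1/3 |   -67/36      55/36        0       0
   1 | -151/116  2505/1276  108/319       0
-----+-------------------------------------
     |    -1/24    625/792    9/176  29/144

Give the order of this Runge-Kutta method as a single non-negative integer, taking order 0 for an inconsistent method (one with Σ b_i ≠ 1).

4

b = (-1/24, 625/792, 9/176, 29/144)
c = (0, 2/5, -1/3, 1)
Ac = (0, 0, 11/18, 39/58)
Σ b_i: (-1/24)·1 + 625/792·1 + 9/176·1 + 29/144·1 = 1 ✓
b·c: 625/792·2/5 + 9/176·(-1/3) + 29/144·1 = 1/2 ✓
b·c²: 625/792·4/25 + 9/176·1/9 + 29/144·1 = 1/3 ✓
b·Ac: 9/176·11/18 + 29/144·39/58 = 1/6 ✓
b·c³: 625/792·8/125 + 9/176·(-1/27) + 29/144·1 = 1/4 ✓
b·(c∘Ac): 9/176·(-11/54) + 29/144·39/58 = 1/8 ✓
b·Ac²: 9/176·11/45 + 29/144·51/145 = 1/12 ✓
b·A²c: 29/144·6/29 = 1/24 ✓; 4 stages ⇒ order 4.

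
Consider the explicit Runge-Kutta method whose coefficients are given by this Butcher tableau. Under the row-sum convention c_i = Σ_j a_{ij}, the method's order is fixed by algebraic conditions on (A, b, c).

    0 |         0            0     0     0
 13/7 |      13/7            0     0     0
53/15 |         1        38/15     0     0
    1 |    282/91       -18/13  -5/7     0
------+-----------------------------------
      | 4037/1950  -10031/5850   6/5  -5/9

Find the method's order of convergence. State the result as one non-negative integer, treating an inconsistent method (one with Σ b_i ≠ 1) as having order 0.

2

b = (4037/1950, -10031/5850, 6/5, -5/9)
c = (0, 13/7, 53/15, 1)
Ac = (0, 0, 494/105, -107/21)
Σ b_i: 4037/1950·1 + (-10031/5850)·1 + 6/5·1 + (-5/9)·1 = 1 ✓
b·c: (-10031/5850)·13/7 + 6/5·53/15 + (-5/9)·1 = 1/2 ✓
b·c²: (-10031/5850)·169/49 + 6/5·2809/225 + (-5/9)·1 = 44687/5250 ≠ 1/3 ⇒ order 2.
b·Ac: 6/5·494/105 + (-5/9)·(-107/21) = 40051/4725 ≠ 1/6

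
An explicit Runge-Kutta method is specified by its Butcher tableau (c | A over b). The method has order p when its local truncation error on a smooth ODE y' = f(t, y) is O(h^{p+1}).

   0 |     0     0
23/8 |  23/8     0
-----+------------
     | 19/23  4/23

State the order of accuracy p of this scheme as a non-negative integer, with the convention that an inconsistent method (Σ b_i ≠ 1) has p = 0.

2

b = (19/23, 4/23)
c = (0, 23/8)
Σ b_i: 19/23·1 + 4/23·1 = 1 ✓
b·c: 4/23·23/8 = 1/2 ✓; 2 stages ⇒ order 2.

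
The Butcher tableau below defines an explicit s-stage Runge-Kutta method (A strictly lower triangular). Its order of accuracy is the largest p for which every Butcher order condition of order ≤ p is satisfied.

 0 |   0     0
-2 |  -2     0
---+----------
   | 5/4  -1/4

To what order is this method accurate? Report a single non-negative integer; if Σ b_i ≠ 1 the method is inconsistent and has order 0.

2

b = (5/4, -1/4)
c = (0, -2)
Σ b_i: 5/4·1 + (-1/4)·1 = 1 ✓
b·c: (-1/4)·(-2) = 1/2 ✓; 2 stages ⇒ order 2.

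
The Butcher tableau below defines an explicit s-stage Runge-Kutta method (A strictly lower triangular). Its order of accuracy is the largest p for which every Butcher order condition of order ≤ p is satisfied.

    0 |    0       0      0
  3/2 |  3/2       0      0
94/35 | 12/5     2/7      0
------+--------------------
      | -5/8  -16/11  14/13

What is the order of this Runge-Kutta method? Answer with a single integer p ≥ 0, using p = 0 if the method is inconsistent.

b = (-5/8, -16/11, 14/13)
c = (0, 3/2, 94/35)
Ac = (0, 0, 3/7)
Σ b_i: (-5/8)·1 + (-16/11)·1 + 14/13·1 = -1147/1144 ≠ 1 ⇒ order 0.

0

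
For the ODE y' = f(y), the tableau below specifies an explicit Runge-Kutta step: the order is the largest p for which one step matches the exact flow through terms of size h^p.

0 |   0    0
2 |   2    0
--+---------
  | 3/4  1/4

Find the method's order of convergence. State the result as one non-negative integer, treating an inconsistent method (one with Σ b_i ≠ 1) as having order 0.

b = (3/4, 1/4)
c = (0, 2)
Σ b_i: 3/4·1 + 1/4·1 = 1 ✓
b·c: 1/4·2 = 1/2 ✓; 2 stages ⇒ order 2.

2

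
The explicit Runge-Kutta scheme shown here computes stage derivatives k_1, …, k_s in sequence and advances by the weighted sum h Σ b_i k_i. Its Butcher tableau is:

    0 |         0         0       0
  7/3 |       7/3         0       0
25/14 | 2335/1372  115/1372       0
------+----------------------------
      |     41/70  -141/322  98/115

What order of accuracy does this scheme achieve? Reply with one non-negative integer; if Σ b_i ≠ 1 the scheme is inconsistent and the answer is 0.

3

b = (41/70, -141/322, 98/115)
c = (0, 7/3, 25/14)
Ac = (0, 0, 115/588)
Σ b_i: 41/70·1 + (-141/322)·1 + 98/115·1 = 1 ✓
b·c: (-141/322)·7/3 + 98/115·25/14 = 1/2 ✓
b·c²: (-141/322)·49/9 + 98/115·625/196 = 1/3 ✓
b·Ac: 98/115·115/588 = 1/6 ✓; 3 stages ⇒ order 3.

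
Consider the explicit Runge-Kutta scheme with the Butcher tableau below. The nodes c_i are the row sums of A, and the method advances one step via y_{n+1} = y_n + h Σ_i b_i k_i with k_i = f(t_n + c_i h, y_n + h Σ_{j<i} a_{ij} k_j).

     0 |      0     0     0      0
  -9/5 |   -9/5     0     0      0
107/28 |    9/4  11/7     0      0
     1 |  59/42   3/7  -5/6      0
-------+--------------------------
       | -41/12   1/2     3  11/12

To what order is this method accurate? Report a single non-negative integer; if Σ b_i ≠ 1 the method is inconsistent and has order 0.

1

b = (-41/12, 1/2, 3, 11/12)
c = (0, -9/5, 107/28, 1)
Ac = (0, 0, -99/35, -3323/840)
Σ b_i: (-41/12)·1 + 1/2·1 + 3·1 + 11/12·1 = 1 ✓
b·c: 1/2·(-9/5) + 3·107/28 + 11/12·1 = 2411/210 ≠ 1/2 ⇒ order 1.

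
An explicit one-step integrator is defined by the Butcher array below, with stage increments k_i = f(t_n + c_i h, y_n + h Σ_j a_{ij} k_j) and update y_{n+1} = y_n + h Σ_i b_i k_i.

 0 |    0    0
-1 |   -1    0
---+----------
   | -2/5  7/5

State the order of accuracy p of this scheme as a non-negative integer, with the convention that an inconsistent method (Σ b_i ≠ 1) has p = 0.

1

b = (-2/5, 7/5)
c = (0, -1)
Σ b_i: (-2/5)·1 + 7/5·1 = 1 ✓
b·c: 7/5·(-1) = -7/5 ≠ 1/2 ⇒ order 1.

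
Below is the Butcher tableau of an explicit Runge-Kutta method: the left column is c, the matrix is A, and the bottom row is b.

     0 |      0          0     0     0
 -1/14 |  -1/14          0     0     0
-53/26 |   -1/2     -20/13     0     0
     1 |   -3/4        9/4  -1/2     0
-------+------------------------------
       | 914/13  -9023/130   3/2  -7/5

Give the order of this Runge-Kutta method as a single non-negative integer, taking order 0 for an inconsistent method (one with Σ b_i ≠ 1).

2

b = (914/13, -9023/130, 3/2, -7/5)
c = (0, -1/14, -53/26, 1)
Ac = (0, 0, 10/91, 625/728)
Σ b_i: 914/13·1 + (-9023/130)·1 + 3/2·1 + (-7/5)·1 = 1 ✓
b·c: (-9023/130)·(-1/14) + 3/2·(-53/26) + (-7/5)·1 = 1/2 ✓
b·c²: (-9023/130)·1/196 + 3/2·2809/676 + (-7/5)·1 = 10597/2366 ≠ 1/3 ⇒ order 2.
b·Ac: 3/2·10/91 + (-7/5)·625/728 = -755/728 ≠ 1/6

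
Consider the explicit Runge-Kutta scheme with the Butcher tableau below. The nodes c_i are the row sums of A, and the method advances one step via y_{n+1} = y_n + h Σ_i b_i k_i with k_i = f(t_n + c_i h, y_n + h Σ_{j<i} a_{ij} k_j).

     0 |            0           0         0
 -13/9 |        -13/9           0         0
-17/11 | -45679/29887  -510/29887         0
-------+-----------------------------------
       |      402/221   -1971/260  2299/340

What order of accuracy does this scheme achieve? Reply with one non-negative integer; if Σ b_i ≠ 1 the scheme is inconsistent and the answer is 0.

b = (402/221, -1971/260, 2299/340)
c = (0, -13/9, -17/11)
Ac = (0, 0, 170/6897)
Σ b_i: 402/221·1 + (-1971/260)·1 + 2299/340·1 = 1 ✓
b·c: (-1971/260)·(-13/9) + 2299/340·(-17/11) = 1/2 ✓
b·c²: (-1971/260)·169/81 + 2299/340·289/121 = 1/3 ✓
b·Ac: 2299/340·170/6897 = 1/6 ✓; 3 stages ⇒ order 3.

3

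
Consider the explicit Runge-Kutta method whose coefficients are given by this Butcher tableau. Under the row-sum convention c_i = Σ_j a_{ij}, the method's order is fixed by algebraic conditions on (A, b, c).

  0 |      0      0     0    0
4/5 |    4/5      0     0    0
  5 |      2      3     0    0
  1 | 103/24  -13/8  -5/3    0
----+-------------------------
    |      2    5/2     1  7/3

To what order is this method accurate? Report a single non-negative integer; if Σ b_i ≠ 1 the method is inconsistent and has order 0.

0

b = (2, 5/2, 1, 7/3)
c = (0, 4/5, 5, 1)
Ac = (0, 0, 12/5, -289/30)
Σ b_i: 2·1 + 5/2·1 + 1·1 + 7/3·1 = 47/6 ≠ 1 ⇒ order 0.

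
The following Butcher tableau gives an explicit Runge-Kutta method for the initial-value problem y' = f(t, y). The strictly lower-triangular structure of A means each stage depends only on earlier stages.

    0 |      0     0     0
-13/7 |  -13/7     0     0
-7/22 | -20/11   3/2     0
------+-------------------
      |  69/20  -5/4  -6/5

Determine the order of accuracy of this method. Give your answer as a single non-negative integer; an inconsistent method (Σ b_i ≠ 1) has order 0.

1

b = (69/20, -5/4, -6/5)
c = (0, -13/7, -7/22)
Ac = (0, 0, -39/14)
Σ b_i: 69/20·1 + (-5/4)·1 + (-6/5)·1 = 1 ✓
b·c: (-5/4)·(-13/7) + (-6/5)·(-7/22) = 4163/1540 ≠ 1/2 ⇒ order 1.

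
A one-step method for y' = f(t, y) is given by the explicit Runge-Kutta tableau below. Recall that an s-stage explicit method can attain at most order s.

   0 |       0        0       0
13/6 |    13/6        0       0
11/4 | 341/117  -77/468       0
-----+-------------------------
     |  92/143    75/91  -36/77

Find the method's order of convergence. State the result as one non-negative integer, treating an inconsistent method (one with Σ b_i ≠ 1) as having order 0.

3

b = (92/143, 75/91, -36/77)
c = (0, 13/6, 11/4)
Ac = (0, 0, -77/216)
Σ b_i: 92/143·1 + 75/91·1 + (-36/77)·1 = 1 ✓
b·c: 75/91·13/6 + (-36/77)·11/4 = 1/2 ✓
b·c²: 75/91·169/36 + (-36/77)·121/16 = 1/3 ✓
b·Ac: (-36/77)·(-77/216) = 1/6 ✓; 3 stages ⇒ order 3.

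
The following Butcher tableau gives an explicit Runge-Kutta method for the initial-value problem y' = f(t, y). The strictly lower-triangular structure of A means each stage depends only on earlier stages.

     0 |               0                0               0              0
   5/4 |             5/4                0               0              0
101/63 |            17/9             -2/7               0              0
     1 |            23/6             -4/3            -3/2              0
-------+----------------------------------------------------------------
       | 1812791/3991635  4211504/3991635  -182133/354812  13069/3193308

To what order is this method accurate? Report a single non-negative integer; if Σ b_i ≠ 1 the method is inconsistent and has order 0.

b = (1812791/3991635, 4211504/3991635, -182133/354812, 13069/3193308)
c = (0, 5/4, 101/63, 1)
Ac = (0, 0, -5/14, -57/14)
Σ b_i: 1812791/3991635·1 + 4211504/3991635·1 + (-182133/354812)·1 + 13069/3193308·1 = 1 ✓
b·c: 4211504/3991635·5/4 + (-182133/354812)·101/63 + 13069/3193308·1 = 1/2 ✓
b·c²: 4211504/3991635·25/16 + (-182133/354812)·10201/3969 + 13069/3193308·1 = 1/3 ✓
b·Ac: (-182133/354812)·(-5/14) + 13069/3193308·(-57/14) = 1/6 ✓
b·c³: 4211504/3991635·125/64 + (-182133/354812)·1030301/250047 + 13069/3193308·1 = -1445863/28739772 ≠ 1/4 ⇒ order 3.
b·(c∘Ac): (-182133/354812)·(-505/882) + 13069/3193308·(-57/14) = 295111/1064436 ≠ 1/8
b·Ac²: (-182133/354812)·(-25/56) + 13069/3193308·(-31427/5292) = 989109557/4828281696 ≠ 1/12
b·A²c: 13069/3193308·15/28 = 9335/4257744 ≠ 1/24

3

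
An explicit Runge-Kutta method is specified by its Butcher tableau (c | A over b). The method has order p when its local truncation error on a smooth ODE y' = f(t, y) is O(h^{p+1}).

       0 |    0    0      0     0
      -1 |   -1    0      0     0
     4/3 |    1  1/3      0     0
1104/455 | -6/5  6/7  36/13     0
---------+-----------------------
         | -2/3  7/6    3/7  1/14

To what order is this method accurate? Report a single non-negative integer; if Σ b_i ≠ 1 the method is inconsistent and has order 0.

1

b = (-2/3, 7/6, 3/7, 1/14)
c = (0, -1, 4/3, 1104/455)
Ac = (0, 0, -1/3, 258/91)
Σ b_i: (-2/3)·1 + 7/6·1 + 3/7·1 + 1/14·1 = 1 ✓
b·c: 7/6·(-1) + 3/7·4/3 + 1/14·1104/455 = -8063/19110 ≠ 1/2 ⇒ order 1.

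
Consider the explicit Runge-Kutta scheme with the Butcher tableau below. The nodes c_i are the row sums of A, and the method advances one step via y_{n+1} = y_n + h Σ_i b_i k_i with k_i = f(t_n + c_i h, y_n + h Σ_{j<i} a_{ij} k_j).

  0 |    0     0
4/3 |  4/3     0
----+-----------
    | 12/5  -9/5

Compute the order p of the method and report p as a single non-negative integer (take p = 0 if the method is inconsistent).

0

b = (12/5, -9/5)
c = (0, 4/3)
Σ b_i: 12/5·1 + (-9/5)·1 = 3/5 ≠ 1 ⇒ order 0.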